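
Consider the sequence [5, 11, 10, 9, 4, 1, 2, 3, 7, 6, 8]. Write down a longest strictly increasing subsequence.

1, 2, 3, 7, 8

Patience tails give the LIS length; then backtrack through the dp parents:
5 → extends → [5]
11 → extends → [5, 11]
10 → replaces 11 → [5, 10]
9 → replaces 10 → [5, 9]
4 → replaces 5 → [4, 9]
1 → replaces 4 → [1, 9]
2 → replaces 9 → [1, 2]
3 → extends → [1, 2, 3]
7 → extends → [1, 2, 3, 7]
6 → replaces 7 → [1, 2, 3, 6]
8 → extends → [1, 2, 3, 6, 8]
Length 5; one witness is 1, 2, 3, 7, 8.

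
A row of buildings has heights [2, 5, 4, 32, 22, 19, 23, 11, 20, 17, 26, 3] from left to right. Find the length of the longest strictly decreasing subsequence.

Negate each value so 'decreasing' becomes 'increasing', then run patience tails on the negated sequence:
-2 → extends → [-2]
-5 → replaces -2 → [-5]
-4 → extends → [-5, -4]
-32 → replaces -5 → [-32, -4]
-22 → replaces -4 → [-32, -22]
-19 → extends → [-32, -22, -19]
-23 → replaces -22 → [-32, -23, -19]
-11 → extends → [-32, -23, -19, -11]
-20 → replaces -19 → [-32, -23, -20, -11]
-17 → replaces -11 → [-32, -23, -20, -17]
-26 → replaces -23 → [-32, -26, -20, -17]
-3 → extends → [-32, -26, -20, -17, -3]
Five tails, so the longest strictly decreasing subsequence of the original has length 5.

5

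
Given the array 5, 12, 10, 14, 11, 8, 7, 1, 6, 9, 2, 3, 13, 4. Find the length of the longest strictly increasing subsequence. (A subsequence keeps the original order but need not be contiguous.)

Track the smallest tail for each achievable length (strict):
5 → extends → [5]
12 → extends → [5, 12]
10 → replaces 12 → [5, 10]
14 → extends → [5, 10, 14]
11 → replaces 14 → [5, 10, 11]
8 → replaces 10 → [5, 8, 11]
7 → replaces 8 → [5, 7, 11]
1 → replaces 5 → [1, 7, 11]
6 → replaces 7 → [1, 6, 11]
9 → replaces 11 → [1, 6, 9]
2 → replaces 6 → [1, 2, 9]
3 → replaces 9 → [1, 2, 3]
13 → extends → [1, 2, 3, 13]
4 → replaces 13 → [1, 2, 3, 4]
Four tails, so the longest strictly increasing subsequence has length 4 (e.g. 5, 10, 11, 13).

4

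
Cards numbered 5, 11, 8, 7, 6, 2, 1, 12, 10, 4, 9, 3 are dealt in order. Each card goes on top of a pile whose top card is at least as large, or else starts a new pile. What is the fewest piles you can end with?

The minimum number of non-increasing subsequences covering a sequence equals the length of its longest strictly increasing subsequence.
LIS length is 3 (e.g. 5, 11, 12), so 3 piles are needed.

3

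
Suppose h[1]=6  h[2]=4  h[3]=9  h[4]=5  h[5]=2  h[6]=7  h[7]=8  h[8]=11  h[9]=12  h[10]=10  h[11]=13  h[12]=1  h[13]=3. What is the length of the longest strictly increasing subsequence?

7

Let dp[i] be the length of the longest such subsequence ending at index i:
i:      1  2  3  4  5  6  7  8  9 10 11 12 13
h[i]:   6  4  9  5  2  7  8 11 12 10 13  1  3
dp:     1  1  2  2  1  3  4  5  6  5  7  1  2
Maximum dp value is 7.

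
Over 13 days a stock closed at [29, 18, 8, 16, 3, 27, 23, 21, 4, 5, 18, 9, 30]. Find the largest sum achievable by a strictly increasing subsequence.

81

Let S[i] be the best sum of a strictly increasing subsequence ending at i:
i:      1  2  3  4  5  6  7  8  9 10 11 12 13
a[i]:  29 18  8 16  3 27 23 21  4  5 18  9 30
S:     29 18  8 24  3 51 47 45  7 12 42 21 81
Maximum is 81 (e.g. 8 + 16 + 27 + 30).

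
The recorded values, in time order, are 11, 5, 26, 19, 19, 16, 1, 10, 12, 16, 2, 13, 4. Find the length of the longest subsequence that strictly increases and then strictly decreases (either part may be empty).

6

inc[i] = longest strictly increasing subsequence ending at i; dec[i] = longest strictly decreasing subsequence starting at i:
i:      1  2  3  4  5  6  7  8  9 10 11 12 13
a[i]:  11  5 26 19 19 16  1 10 12 16  2 13  4
inc:    1  1  2  2  2  2  1  2  3  4  2  4  3
dec:    3  2  5  4  4  3  1  2  2  3  1  2  1
Best peak at i=3 (value 26): inc=2, dec=5, length 2+5−1 = 6.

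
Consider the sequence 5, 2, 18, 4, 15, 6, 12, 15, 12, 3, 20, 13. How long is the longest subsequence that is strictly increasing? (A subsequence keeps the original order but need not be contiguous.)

Let dp[i] be the length of the longest such subsequence ending at index i:
i:      1  2  3  4  5  6  7  8  9 10 11 12
a[i]:   5  2 18  4 15  6 12 15 12  3 20 13
dp:     1  1  2  2  3  3  4  5  4  2  6  5
Maximum dp value is 6.

6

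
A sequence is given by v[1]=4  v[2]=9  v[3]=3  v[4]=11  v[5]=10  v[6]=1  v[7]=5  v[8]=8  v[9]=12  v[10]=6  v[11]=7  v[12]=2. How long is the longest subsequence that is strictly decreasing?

Negate each value so 'decreasing' becomes 'increasing', then run patience tails on the negated sequence:
-4 → extends → [-4]
-9 → replaces -4 → [-9]
-3 → extends → [-9, -3]
-11 → replaces -9 → [-11, -3]
-10 → replaces -3 → [-11, -10]
-1 → extends → [-11, -10, -1]
-5 → replaces -1 → [-11, -10, -5]
-8 → replaces -5 → [-11, -10, -8]
-12 → replaces -11 → [-12, -10, -8]
-6 → extends → [-12, -10, -8, -6]
-7 → replaces -6 → [-12, -10, -8, -7]
-2 → extends → [-12, -10, -8, -7, -2]
Five tails, so the longest strictly decreasing subsequence of the original has length 5.

5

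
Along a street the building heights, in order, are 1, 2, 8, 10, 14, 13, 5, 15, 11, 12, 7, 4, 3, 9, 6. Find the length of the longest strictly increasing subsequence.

6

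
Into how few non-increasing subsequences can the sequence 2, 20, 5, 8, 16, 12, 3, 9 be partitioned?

The minimum number of non-increasing subsequences covering a sequence equals the length of its longest strictly increasing subsequence.
LIS length is 4 (e.g. 2, 5, 8, 16), so 4 piles are needed.

4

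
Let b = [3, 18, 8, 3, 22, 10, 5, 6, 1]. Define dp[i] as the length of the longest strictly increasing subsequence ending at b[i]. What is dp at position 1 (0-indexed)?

dp[i] = 1 + max{dp[j] : j<i, b[j]<b[i]} (or 1 if no such j):
i:      0  1  2  3  4  5  6  7  8
b[i]:   3 18  8  3 22 10  5  6  1
dp:     1  2  2  1  3  3  2  3  1
At index 1 the value is 2.

2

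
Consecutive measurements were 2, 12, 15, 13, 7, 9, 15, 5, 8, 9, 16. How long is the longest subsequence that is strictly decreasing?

4

Let dp[i] be the longest strictly decreasing subsequence ending at i:
i:      1  2  3  4  5  6  7  8  9 10 11
a[i]:   2 12 15 13  7  9 15  5  8  9 16
dp:     1  1  1  2  3  3  1  4  4  3  1
Maximum is 4.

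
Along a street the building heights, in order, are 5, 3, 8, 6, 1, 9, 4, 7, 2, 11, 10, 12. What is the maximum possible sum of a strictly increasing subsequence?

Let S[i] be the best sum of a strictly increasing subsequence ending at i:
i:      1  2  3  4  5  6  7  8  9 10 11 12
a[i]:   5  3  8  6  1  9  4  7  2 11 10 12
S:      5  3 13 11  1 22  7 18  3 33 32 45
Maximum is 45 (e.g. 5 + 8 + 9 + 11 + 12).

45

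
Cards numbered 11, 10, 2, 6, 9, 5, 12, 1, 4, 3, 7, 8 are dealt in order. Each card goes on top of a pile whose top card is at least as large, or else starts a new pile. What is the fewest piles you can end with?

4

Place each on the leftmost legal pile:
11 → new pile 1 (tops now [11])
10 → pile 1 (tops now [10])
2 → pile 1 (tops now [2])
6 → new pile 2 (tops now [2, 6])
9 → new pile 3 (tops now [2, 6, 9])
5 → pile 2 (tops now [2, 5, 9])
12 → new pile 4 (tops now [2, 5, 9, 12])
1 → pile 1 (tops now [1, 5, 9, 12])
4 → pile 2 (tops now [1, 4, 9, 12])
3 → pile 2 (tops now [1, 3, 9, 12])
7 → pile 3 (tops now [1, 3, 7, 12])
8 → pile 4 (tops now [1, 3, 7, 8])
Four piles.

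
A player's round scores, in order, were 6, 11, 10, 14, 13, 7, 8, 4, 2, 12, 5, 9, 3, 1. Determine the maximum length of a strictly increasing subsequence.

4

Let dp[i] be the length of the longest such subsequence ending at index i:
i:      1  2  3  4  5  6  7  8  9 10 11 12 13 14
a[i]:   6 11 10 14 13  7  8  4  2 12  5  9  3  1
dp:     1  2  2  3  3  2  3  1  1  4  2  4  2  1
Maximum dp value is 4.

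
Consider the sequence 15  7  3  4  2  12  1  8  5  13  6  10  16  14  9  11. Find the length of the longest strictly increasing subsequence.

Track the smallest tail for each achievable length (strict):
15 → extends → [15]
7 → replaces 15 → [7]
3 → replaces 7 → [3]
4 → extends → [3, 4]
2 → replaces 3 → [2, 4]
12 → extends → [2, 4, 12]
1 → replaces 2 → [1, 4, 12]
8 → replaces 12 → [1, 4, 8]
5 → replaces 8 → [1, 4, 5]
13 → extends → [1, 4, 5, 13]
6 → replaces 13 → [1, 4, 5, 6]
10 → extends → [1, 4, 5, 6, 10]
16 → extends → [1, 4, 5, 6, 10, 16]
14 → replaces 16 → [1, 4, 5, 6, 10, 14]
9 → replaces 10 → [1, 4, 5, 6, 9, 14]
11 → replaces 14 → [1, 4, 5, 6, 9, 11]
Six tails, so the longest strictly increasing subsequence has length 6 (e.g. 3, 4, 5, 6, 10, 16).

6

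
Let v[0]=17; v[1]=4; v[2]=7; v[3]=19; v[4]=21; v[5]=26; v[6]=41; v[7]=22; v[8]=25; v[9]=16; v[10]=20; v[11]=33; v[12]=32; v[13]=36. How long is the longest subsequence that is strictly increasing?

8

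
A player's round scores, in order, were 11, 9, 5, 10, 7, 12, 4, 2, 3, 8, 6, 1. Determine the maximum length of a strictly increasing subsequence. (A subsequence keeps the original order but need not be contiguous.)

Let dp[i] be the length of the longest such subsequence ending at index i:
i:      1  2  3  4  5  6  7  8  9 10 11 12
a[i]:  11  9  5 10  7 12  4  2  3  8  6  1
dp:     1  1  1  2  2  3  1  1  2  3  3  1
Maximum dp value is 3.

3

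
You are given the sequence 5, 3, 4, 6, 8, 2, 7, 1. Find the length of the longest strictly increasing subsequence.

4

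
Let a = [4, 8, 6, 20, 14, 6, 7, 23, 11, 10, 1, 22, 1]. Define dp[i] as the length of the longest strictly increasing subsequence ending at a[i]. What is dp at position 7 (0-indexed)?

4

dp[i] = 1 + max{dp[j] : j<i, a[j]<a[i]} (or 1 if no such j):
i:      0  1  2  3  4  5  6  7  8  9 10 11 12
a[i]:   4  8  6 20 14  6  7 23 11 10  1 22  1
dp:     1  2  2  3  3  2  3  4  4  4  1  5  1
At index 7 the value is 4.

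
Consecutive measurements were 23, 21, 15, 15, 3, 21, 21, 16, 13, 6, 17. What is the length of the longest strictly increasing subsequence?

3

Track the smallest tail for each achievable length (strict):
23 → extends → [23]
21 → replaces 23 → [21]
15 → replaces 21 → [15]
15 → already a tail → [15]
3 → replaces 15 → [3]
21 → extends → [3, 21]
21 → already a tail → [3, 21]
16 → replaces 21 → [3, 16]
13 → replaces 16 → [3, 13]
6 → replaces 13 → [3, 6]
17 → extends → [3, 6, 17]
Three tails, so the longest strictly increasing subsequence has length 3 (e.g. 15, 16, 17).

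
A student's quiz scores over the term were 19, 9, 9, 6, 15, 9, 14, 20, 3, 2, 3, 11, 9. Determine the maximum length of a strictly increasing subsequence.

4

Track the smallest tail for each achievable length (strict):
19 → extends → [19]
9 → replaces 19 → [9]
9 → already a tail → [9]
6 → replaces 9 → [6]
15 → extends → [6, 15]
9 → replaces 15 → [6, 9]
14 → extends → [6, 9, 14]
20 → extends → [6, 9, 14, 20]
3 → replaces 6 → [3, 9, 14, 20]
2 → replaces 3 → [2, 9, 14, 20]
3 → replaces 9 → [2, 3, 14, 20]
11 → replaces 14 → [2, 3, 11, 20]
9 → replaces 11 → [2, 3, 9, 20]
Four tails, so the longest strictly increasing subsequence has length 4 (e.g. 6, 9, 14, 20).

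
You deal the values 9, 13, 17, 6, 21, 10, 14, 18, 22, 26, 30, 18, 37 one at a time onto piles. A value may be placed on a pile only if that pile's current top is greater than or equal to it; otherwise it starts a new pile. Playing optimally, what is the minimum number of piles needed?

The minimum number of non-increasing subsequences covering a sequence equals the length of its longest strictly increasing subsequence.
LIS length is 8 (e.g. 9, 13, 17, 21, 22, 26, 30, 37), so 8 piles are needed.

8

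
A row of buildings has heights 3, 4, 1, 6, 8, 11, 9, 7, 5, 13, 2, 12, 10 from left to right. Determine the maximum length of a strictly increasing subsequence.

6

Let dp[i] be the length of the longest such subsequence ending at index i:
i:      1  2  3  4  5  6  7  8  9 10 11 12 13
a[i]:   3  4  1  6  8 11  9  7  5 13  2 12 10
dp:     1  2  1  3  4  5  5  4  3  6  2  6  6
Maximum dp value is 6.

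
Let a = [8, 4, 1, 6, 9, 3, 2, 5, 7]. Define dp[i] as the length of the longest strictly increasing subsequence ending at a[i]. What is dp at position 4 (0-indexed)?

3

dp[i] = 1 + max{dp[j] : j<i, a[j]<a[i]} (or 1 if no such j):
i:     0 1 2 3 4 5 6 7 8
a[i]:  8 4 1 6 9 3 2 5 7
dp:    1 1 1 2 3 2 2 3 4
At index 4 the value is 3.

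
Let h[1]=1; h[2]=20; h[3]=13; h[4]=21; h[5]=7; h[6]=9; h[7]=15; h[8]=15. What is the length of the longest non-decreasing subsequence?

Let dp[i] be the length of the longest such subsequence ending at index i:
i:      1  2  3  4  5  6  7  8
h[i]:   1 20 13 21  7  9 15 15
dp:     1  2  2  3  2  3  4  5
Maximum dp value is 5.

5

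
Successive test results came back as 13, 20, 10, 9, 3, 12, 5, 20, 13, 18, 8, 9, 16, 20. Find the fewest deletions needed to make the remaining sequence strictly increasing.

8

Fewest deletions = n − (longest strictly increasing subsequence).
Patience tails:
13 → extends → [13]
20 → extends → [13, 20]
10 → replaces 13 → [10, 20]
9 → replaces 10 → [9, 20]
3 → replaces 9 → [3, 20]
12 → replaces 20 → [3, 12]
5 → replaces 12 → [3, 5]
20 → extends → [3, 5, 20]
13 → replaces 20 → [3, 5, 13]
18 → extends → [3, 5, 13, 18]
8 → replaces 13 → [3, 5, 8, 18]
9 → replaces 18 → [3, 5, 8, 9]
16 → extends → [3, 5, 8, 9, 16]
20 → extends → [3, 5, 8, 9, 16, 20]
Longest strictly increasing subsequence has length 6, so deletions = 14 − 6 = 8.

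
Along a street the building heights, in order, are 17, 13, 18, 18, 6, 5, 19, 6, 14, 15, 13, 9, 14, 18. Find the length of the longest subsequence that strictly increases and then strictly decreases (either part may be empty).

6

inc[i] = longest strictly increasing subsequence ending at i; dec[i] = longest strictly decreasing subsequence starting at i:
i:      1  2  3  4  5  6  7  8  9 10 11 12 13 14
a[i]:  17 13 18 18  6  5 19  6 14 15 13  9 14 18
inc:    1  1  2  2  1  1  3  2  3  4  3  3  4  5
dec:    4  3  4  4  2  1  4  1  3  3  2  1  1  1
Best peak at i=7 (value 19): inc=3, dec=4, length 3+4−1 = 6.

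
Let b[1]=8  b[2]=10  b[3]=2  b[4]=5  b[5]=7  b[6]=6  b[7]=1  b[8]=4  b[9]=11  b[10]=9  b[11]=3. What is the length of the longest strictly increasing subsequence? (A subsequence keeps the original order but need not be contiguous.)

4

Track the smallest tail for each achievable length (strict):
8 → extends → [8]
10 → extends → [8, 10]
2 → replaces 8 → [2, 10]
5 → replaces 10 → [2, 5]
7 → extends → [2, 5, 7]
6 → replaces 7 → [2, 5, 6]
1 → replaces 2 → [1, 5, 6]
4 → replaces 5 → [1, 4, 6]
11 → extends → [1, 4, 6, 11]
9 → replaces 11 → [1, 4, 6, 9]
3 → replaces 4 → [1, 3, 6, 9]
Four tails, so the longest strictly increasing subsequence has length 4 (e.g. 2, 5, 7, 11).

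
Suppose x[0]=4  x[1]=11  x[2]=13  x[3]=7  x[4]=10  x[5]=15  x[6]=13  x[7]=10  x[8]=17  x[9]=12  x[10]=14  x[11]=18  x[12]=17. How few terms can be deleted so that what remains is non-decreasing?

Fewest deletions = n − (longest non-decreasing subsequence).
Patience tails:
4 → extends → [4]
11 → extends → [4, 11]
13 → extends → [4, 11, 13]
7 → replaces 11 → [4, 7, 13]
10 → replaces 13 → [4, 7, 10]
15 → extends → [4, 7, 10, 15]
13 → replaces 15 → [4, 7, 10, 13]
10 → replaces 13 → [4, 7, 10, 10]
17 → extends → [4, 7, 10, 10, 17]
12 → replaces 17 → [4, 7, 10, 10, 12]
14 → extends → [4, 7, 10, 10, 12, 14]
18 → extends → [4, 7, 10, 10, 12, 14, 18]
17 → replaces 18 → [4, 7, 10, 10, 12, 14, 17]
Longest non-decreasing subsequence has length 7, so deletions = 13 − 7 = 6.

6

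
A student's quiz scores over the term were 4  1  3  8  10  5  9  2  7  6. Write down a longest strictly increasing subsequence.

Patience tails give the LIS length; then backtrack through the dp parents:
4 → extends → [4]
1 → replaces 4 → [1]
3 → extends → [1, 3]
8 → extends → [1, 3, 8]
10 → extends → [1, 3, 8, 10]
5 → replaces 8 → [1, 3, 5, 10]
9 → replaces 10 → [1, 3, 5, 9]
2 → replaces 3 → [1, 2, 5, 9]
7 → replaces 9 → [1, 2, 5, 7]
6 → replaces 7 → [1, 2, 5, 6]
Length 4; one witness is 1, 3, 8, 10.

1, 3, 8, 10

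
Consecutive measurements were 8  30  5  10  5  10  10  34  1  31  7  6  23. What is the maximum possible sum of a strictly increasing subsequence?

72

Let S[i] be the best sum of a strictly increasing subsequence ending at i:
i:      1  2  3  4  5  6  7  8  9 10 11 12 13
a[i]:   8 30  5 10  5 10 10 34  1 31  7  6 23
S:      8 38  5 18  5 18 18 72  1 69 12 11 41
Maximum is 72 (e.g. 8 + 30 + 34).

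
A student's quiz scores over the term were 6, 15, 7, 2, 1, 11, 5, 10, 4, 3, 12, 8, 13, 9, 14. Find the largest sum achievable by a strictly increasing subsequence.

Let S[i] be the best sum of a strictly increasing subsequence ending at i:
i:      1  2  3  4  5  6  7  8  9 10 11 12 13 14 15
a[i]:   6 15  7  2  1 11  5 10  4  3 12  8 13  9 14
S:      6 21 13  2  1 24  7 23  6  5 36 21 49 30 63
Maximum is 63 (e.g. 6 + 7 + 11 + 12 + 13 + 14).

63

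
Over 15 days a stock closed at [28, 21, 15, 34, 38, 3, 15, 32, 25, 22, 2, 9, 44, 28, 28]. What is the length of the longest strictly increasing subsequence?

Let dp[i] be the length of the longest such subsequence ending at index i:
i:      1  2  3  4  5  6  7  8  9 10 11 12 13 14 15
a[i]:  28 21 15 34 38  3 15 32 25 22  2  9 44 28 28
dp:     1  1  1  2  3  1  2  3  3  3  1  2  4  4  4
Maximum dp value is 4.

4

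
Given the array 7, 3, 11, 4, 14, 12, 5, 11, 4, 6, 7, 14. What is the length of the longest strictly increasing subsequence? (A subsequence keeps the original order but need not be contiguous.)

6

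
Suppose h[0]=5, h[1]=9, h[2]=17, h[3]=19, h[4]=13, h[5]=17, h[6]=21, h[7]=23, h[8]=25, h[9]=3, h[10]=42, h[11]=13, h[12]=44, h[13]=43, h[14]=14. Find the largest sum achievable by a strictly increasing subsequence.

205

Let S[i] be the best sum of a strictly increasing subsequence ending at i:
i:       0   1   2   3   4   5   6   7   8   9  10  11  12  13  14
h[i]:    5   9  17  19  13  17  21  23  25   3  42  13  44  43  14
S:       5  14  31  50  27  44  71  94 119   3 161  27 205 204  41
Maximum is 205 (e.g. 5 + 9 + 17 + 19 + 21 + 23 + 25 + 42 + 44).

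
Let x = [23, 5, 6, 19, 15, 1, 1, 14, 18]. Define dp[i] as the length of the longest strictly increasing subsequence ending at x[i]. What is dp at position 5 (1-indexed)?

3

dp[i] = 1 + max{dp[j] : j<i, x[j]<x[i]} (or 1 if no such j):
i:      1  2  3  4  5  6  7  8  9
x[i]:  23  5  6 19 15  1  1 14 18
dp:     1  1  2  3  3  1  1  3  4
At index 5 the value is 3.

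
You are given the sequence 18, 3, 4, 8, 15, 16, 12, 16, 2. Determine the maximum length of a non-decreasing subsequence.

Track the smallest tail for each achievable length (allowing ties):
18 → extends → [18]
3 → replaces 18 → [3]
4 → extends → [3, 4]
8 → extends → [3, 4, 8]
15 → extends → [3, 4, 8, 15]
16 → extends → [3, 4, 8, 15, 16]
12 → replaces 15 → [3, 4, 8, 12, 16]
16 → extends → [3, 4, 8, 12, 16, 16]
2 → replaces 3 → [2, 4, 8, 12, 16, 16]
Six tails, so the longest non-decreasing subsequence has length 6 (e.g. 3, 4, 8, 15, 16, 16).

6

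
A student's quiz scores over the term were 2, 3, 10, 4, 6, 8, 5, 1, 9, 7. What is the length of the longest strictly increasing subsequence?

Track the smallest tail for each achievable length (strict):
2 → extends → [2]
3 → extends → [2, 3]
10 → extends → [2, 3, 10]
4 → replaces 10 → [2, 3, 4]
6 → extends → [2, 3, 4, 6]
8 → extends → [2, 3, 4, 6, 8]
5 → replaces 6 → [2, 3, 4, 5, 8]
1 → replaces 2 → [1, 3, 4, 5, 8]
9 → extends → [1, 3, 4, 5, 8, 9]
7 → replaces 8 → [1, 3, 4, 5, 7, 9]
Six tails, so the longest strictly increasing subsequence has length 6 (e.g. 2, 3, 4, 6, 8, 9).

6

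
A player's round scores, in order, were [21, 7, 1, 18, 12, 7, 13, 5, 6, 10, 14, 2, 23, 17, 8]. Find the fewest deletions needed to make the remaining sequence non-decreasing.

9

Fewest deletions = n − (longest non-decreasing subsequence).
i:      1  2  3  4  5  6  7  8  9 10 11 12 13 14 15
a[i]:  21  7  1 18 12  7 13  5  6 10 14  2 23 17  8
dp:     1  1  1  2  2  2  3  2  3  4  5  2  6  6  4
max dp = 6, so deletions = 15 − 6 = 9.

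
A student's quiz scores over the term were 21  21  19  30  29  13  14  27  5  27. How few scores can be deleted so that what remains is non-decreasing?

6

Fewest deletions = n − (longest non-decreasing subsequence).
i:      1  2  3  4  5  6  7  8  9 10
a[i]:  21 21 19 30 29 13 14 27  5 27
dp:     1  2  1  3  3  1  2  3  1  4
max dp = 4, so deletions = 10 − 4 = 6.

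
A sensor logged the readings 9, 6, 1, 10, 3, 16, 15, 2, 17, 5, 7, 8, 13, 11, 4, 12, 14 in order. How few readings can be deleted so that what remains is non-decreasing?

9

Fewest deletions = n − (longest non-decreasing subsequence).
Patience tails:
9 → extends → [9]
6 → replaces 9 → [6]
1 → replaces 6 → [1]
10 → extends → [1, 10]
3 → replaces 10 → [1, 3]
16 → extends → [1, 3, 16]
15 → replaces 16 → [1, 3, 15]
2 → replaces 3 → [1, 2, 15]
17 → extends → [1, 2, 15, 17]
5 → replaces 15 → [1, 2, 5, 17]
7 → replaces 17 → [1, 2, 5, 7]
8 → extends → [1, 2, 5, 7, 8]
13 → extends → [1, 2, 5, 7, 8, 13]
11 → replaces 13 → [1, 2, 5, 7, 8, 11]
4 → replaces 5 → [1, 2, 4, 7, 8, 11]
12 → extends → [1, 2, 4, 7, 8, 11, 12]
14 → extends → [1, 2, 4, 7, 8, 11, 12, 14]
Longest non-decreasing subsequence has length 8, so deletions = 17 − 8 = 9.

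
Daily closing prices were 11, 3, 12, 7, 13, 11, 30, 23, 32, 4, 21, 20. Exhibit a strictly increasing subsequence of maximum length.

11, 12, 13, 30, 32

Patience tails give the LIS length; then backtrack through the dp parents:
11 → extends → [11]
3 → replaces 11 → [3]
12 → extends → [3, 12]
7 → replaces 12 → [3, 7]
13 → extends → [3, 7, 13]
11 → replaces 13 → [3, 7, 11]
30 → extends → [3, 7, 11, 30]
23 → replaces 30 → [3, 7, 11, 23]
32 → extends → [3, 7, 11, 23, 32]
4 → replaces 7 → [3, 4, 11, 23, 32]
21 → replaces 23 → [3, 4, 11, 21, 32]
20 → replaces 21 → [3, 4, 11, 20, 32]
Length 5; one witness is 11, 12, 13, 30, 32.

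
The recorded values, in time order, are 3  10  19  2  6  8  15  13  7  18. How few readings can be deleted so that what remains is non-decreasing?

Fewest deletions = n − (longest non-decreasing subsequence).
i:      1  2  3  4  5  6  7  8  9 10
a[i]:   3 10 19  2  6  8 15 13  7 18
dp:     1  2  3  1  2  3  4  4  3  5
max dp = 5, so deletions = 10 − 5 = 5.

5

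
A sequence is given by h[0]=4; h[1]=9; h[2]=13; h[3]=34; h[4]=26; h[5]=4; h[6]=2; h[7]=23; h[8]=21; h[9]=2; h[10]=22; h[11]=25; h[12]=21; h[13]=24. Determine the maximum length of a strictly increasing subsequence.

Let dp[i] be the length of the longest such subsequence ending at index i:
i:      0  1  2  3  4  5  6  7  8  9 10 11 12 13
h[i]:   4  9 13 34 26  4  2 23 21  2 22 25 21 24
dp:     1  2  3  4  4  1  1  4  4  1  5  6  4  6
Maximum dp value is 6.

6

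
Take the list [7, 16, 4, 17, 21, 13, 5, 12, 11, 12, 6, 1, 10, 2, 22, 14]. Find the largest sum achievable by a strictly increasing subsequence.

Let S[i] be the best sum of a strictly increasing subsequence ending at i:
i:      1  2  3  4  5  6  7  8  9 10 11 12 13 14 15 16
a[i]:   7 16  4 17 21 13  5 12 11 12  6  1 10  2 22 14
S:      7 23  4 40 61 20  9 21 20 32 15  1 25  3 83 46
Maximum is 83 (e.g. 7 + 16 + 17 + 21 + 22).

83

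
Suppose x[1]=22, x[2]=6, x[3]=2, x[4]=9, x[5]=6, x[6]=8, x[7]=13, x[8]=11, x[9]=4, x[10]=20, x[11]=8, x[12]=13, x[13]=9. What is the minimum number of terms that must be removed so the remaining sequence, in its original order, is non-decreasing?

Fewest deletions = n − (longest non-decreasing subsequence).
Patience tails:
22 → extends → [22]
6 → replaces 22 → [6]
2 → replaces 6 → [2]
9 → extends → [2, 9]
6 → replaces 9 → [2, 6]
8 → extends → [2, 6, 8]
13 → extends → [2, 6, 8, 13]
11 → replaces 13 → [2, 6, 8, 11]
4 → replaces 6 → [2, 4, 8, 11]
20 → extends → [2, 4, 8, 11, 20]
8 → replaces 11 → [2, 4, 8, 8, 20]
13 → replaces 20 → [2, 4, 8, 8, 13]
9 → replaces 13 → [2, 4, 8, 8, 9]
Longest non-decreasing subsequence has length 5, so deletions = 13 − 5 = 8.

8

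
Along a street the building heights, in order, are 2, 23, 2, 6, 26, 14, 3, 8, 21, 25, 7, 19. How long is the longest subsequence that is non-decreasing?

Let dp[i] be the length of the longest such subsequence ending at index i:
i:      1  2  3  4  5  6  7  8  9 10 11 12
a[i]:   2 23  2  6 26 14  3  8 21 25  7 19
dp:     1  2  2  3  4  4  3  4  5  6  4  5
Maximum dp value is 6.

6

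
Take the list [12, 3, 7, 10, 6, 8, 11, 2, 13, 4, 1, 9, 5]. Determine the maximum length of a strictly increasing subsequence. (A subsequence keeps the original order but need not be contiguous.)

5

Track the smallest tail for each achievable length (strict):
12 → extends → [12]
3 → replaces 12 → [3]
7 → extends → [3, 7]
10 → extends → [3, 7, 10]
6 → replaces 7 → [3, 6, 10]
8 → replaces 10 → [3, 6, 8]
11 → extends → [3, 6, 8, 11]
2 → replaces 3 → [2, 6, 8, 11]
13 → extends → [2, 6, 8, 11, 13]
4 → replaces 6 → [2, 4, 8, 11, 13]
1 → replaces 2 → [1, 4, 8, 11, 13]
9 → replaces 11 → [1, 4, 8, 9, 13]
5 → replaces 8 → [1, 4, 5, 9, 13]
Five tails, so the longest strictly increasing subsequence has length 5 (e.g. 3, 7, 10, 11, 13).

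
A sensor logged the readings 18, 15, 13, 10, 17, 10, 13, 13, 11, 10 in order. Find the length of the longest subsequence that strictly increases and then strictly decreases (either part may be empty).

5

inc[i] = longest strictly increasing subsequence ending at i; dec[i] = longest strictly decreasing subsequence starting at i:
i:      1  2  3  4  5  6  7  8  9 10
a[i]:  18 15 13 10 17 10 13 13 11 10
inc:    1  1  1  1  2  1  2  2  2  1
dec:    5  4  3  1  4  1  3  3  2  1
Best peak at i=1 (value 18): inc=1, dec=5, length 1+5−1 = 5.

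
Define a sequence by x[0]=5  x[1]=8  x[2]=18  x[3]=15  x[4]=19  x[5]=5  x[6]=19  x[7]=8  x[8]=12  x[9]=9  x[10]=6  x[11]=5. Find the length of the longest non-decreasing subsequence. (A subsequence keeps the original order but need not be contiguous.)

Let dp[i] be the length of the longest such subsequence ending at index i:
i:      0  1  2  3  4  5  6  7  8  9 10 11
x[i]:   5  8 18 15 19  5 19  8 12  9  6  5
dp:     1  2  3  3  4  2  5  3  4  4  3  3
Maximum dp value is 5.

5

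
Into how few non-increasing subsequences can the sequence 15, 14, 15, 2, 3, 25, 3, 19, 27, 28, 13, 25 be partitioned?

Place each on the leftmost legal pile:
15 → new pile 1 (tops now [15])
14 → pile 1 (tops now [14])
15 → new pile 2 (tops now [14, 15])
2 → pile 1 (tops now [2, 15])
3 → pile 2 (tops now [2, 3])
25 → new pile 3 (tops now [2, 3, 25])
3 → pile 2 (tops now [2, 3, 25])
19 → pile 3 (tops now [2, 3, 19])
27 → new pile 4 (tops now [2, 3, 19, 27])
28 → new pile 5 (tops now [2, 3, 19, 27, 28])
13 → pile 3 (tops now [2, 3, 13, 27, 28])
25 → pile 4 (tops now [2, 3, 13, 25, 28])
Five piles.

5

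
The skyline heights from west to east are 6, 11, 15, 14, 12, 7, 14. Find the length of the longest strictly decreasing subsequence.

4

Let dp[i] be the longest strictly decreasing subsequence ending at i:
i:      1  2  3  4  5  6  7
a[i]:   6 11 15 14 12  7 14
dp:     1  1  1  2  3  4  2
Maximum is 4.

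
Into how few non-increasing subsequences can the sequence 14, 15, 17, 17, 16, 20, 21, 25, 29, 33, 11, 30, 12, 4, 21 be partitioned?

Place each on the leftmost legal pile:
14 → new pile 1 (tops now [14])
15 → new pile 2 (tops now [14, 15])
17 → new pile 3 (tops now [14, 15, 17])
17 → pile 3 (tops now [14, 15, 17])
16 → pile 3 (tops now [14, 15, 16])
20 → new pile 4 (tops now [14, 15, 16, 20])
21 → new pile 5 (tops now [14, 15, 16, 20, 21])
25 → new pile 6 (tops now [14, 15, 16, 20, 21, 25])
29 → new pile 7 (tops now [14, 15, 16, 20, 21, 25, 29])
33 → new pile 8 (tops now [14, 15, 16, 20, 21, 25, 29, 33])
11 → pile 1 (tops now [11, 15, 16, 20, 21, 25, 29, 33])
30 → pile 8 (tops now [11, 15, 16, 20, 21, 25, 29, 30])
12 → pile 2 (tops now [11, 12, 16, 20, 21, 25, 29, 30])
4 → pile 1 (tops now [4, 12, 16, 20, 21, 25, 29, 30])
21 → pile 5 (tops now [4, 12, 16, 20, 21, 25, 29, 30])
Eight piles.

8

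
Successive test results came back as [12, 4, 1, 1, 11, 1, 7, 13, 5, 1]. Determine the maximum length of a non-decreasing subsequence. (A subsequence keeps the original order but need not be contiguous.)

5

Let dp[i] be the length of the longest such subsequence ending at index i:
i:      1  2  3  4  5  6  7  8  9 10
a[i]:  12  4  1  1 11  1  7 13  5  1
dp:     1  1  1  2  3  3  4  5  4  4
Maximum dp value is 5.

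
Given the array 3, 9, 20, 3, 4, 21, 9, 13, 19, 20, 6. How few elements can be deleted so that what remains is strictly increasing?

5

Fewest deletions = n − (longest strictly increasing subsequence).
i:      1  2  3  4  5  6  7  8  9 10 11
a[i]:   3  9 20  3  4 21  9 13 19 20  6
dp:     1  2  3  1  2  4  3  4  5  6  3
max dp = 6, so deletions = 11 − 6 = 5.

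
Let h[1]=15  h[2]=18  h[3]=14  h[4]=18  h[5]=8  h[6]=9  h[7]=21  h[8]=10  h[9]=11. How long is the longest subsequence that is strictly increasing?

Let dp[i] be the length of the longest such subsequence ending at index i:
i:      1  2  3  4  5  6  7  8  9
h[i]:  15 18 14 18  8  9 21 10 11
dp:     1  2  1  2  1  2  3  3  4
Maximum dp value is 4.

4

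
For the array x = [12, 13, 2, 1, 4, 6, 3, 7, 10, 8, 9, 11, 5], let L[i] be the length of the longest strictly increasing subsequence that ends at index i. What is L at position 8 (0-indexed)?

dp[i] = 1 + max{dp[j] : j<i, x[j]<x[i]} (or 1 if no such j):
i:      0  1  2  3  4  5  6  7  8  9 10 11 12
x[i]:  12 13  2  1  4  6  3  7 10  8  9 11  5
dp:     1  2  1  1  2  3  2  4  5  5  6  7  3
At index 8 the value is 5.

5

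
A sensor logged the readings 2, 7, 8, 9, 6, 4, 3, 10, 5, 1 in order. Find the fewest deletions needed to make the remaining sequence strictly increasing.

Fewest deletions = n − (longest strictly increasing subsequence).
Patience tails:
2 → extends → [2]
7 → extends → [2, 7]
8 → extends → [2, 7, 8]
9 → extends → [2, 7, 8, 9]
6 → replaces 7 → [2, 6, 8, 9]
4 → replaces 6 → [2, 4, 8, 9]
3 → replaces 4 → [2, 3, 8, 9]
10 → extends → [2, 3, 8, 9, 10]
5 → replaces 8 → [2, 3, 5, 9, 10]
1 → replaces 2 → [1, 3, 5, 9, 10]
Longest strictly increasing subsequence has length 5, so deletions = 10 − 5 = 5.

5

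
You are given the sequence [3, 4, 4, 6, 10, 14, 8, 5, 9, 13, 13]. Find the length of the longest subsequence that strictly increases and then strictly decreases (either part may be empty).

inc[i] = longest strictly increasing subsequence ending at i; dec[i] = longest strictly decreasing subsequence starting at i:
i:      1  2  3  4  5  6  7  8  9 10 11
a[i]:   3  4  4  6 10 14  8  5  9 13 13
inc:    1  2  2  3  4  5  4  3  5  6  6
dec:    1  1  1  2  3  3  2  1  1  1  1
Best peak at i=6 (value 14): inc=5, dec=3, length 5+3−1 = 7.

7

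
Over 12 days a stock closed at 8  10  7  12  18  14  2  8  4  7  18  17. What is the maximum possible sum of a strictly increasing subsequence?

Let S[i] be the best sum of a strictly increasing subsequence ending at i:
i:      1  2  3  4  5  6  7  8  9 10 11 12
a[i]:   8 10  7 12 18 14  2  8  4  7 18 17
S:      8 18  7 30 48 44  2 15  6 13 62 61
Maximum is 62 (e.g. 8 + 10 + 12 + 14 + 18).

62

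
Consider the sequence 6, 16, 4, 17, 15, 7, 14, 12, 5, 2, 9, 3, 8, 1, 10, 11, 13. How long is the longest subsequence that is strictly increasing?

6

Let dp[i] be the length of the longest such subsequence ending at index i:
i:      1  2  3  4  5  6  7  8  9 10 11 12 13 14 15 16 17
a[i]:   6 16  4 17 15  7 14 12  5  2  9  3  8  1 10 11 13
dp:     1  2  1  3  2  2  3  3  2  1  3  2  3  1  4  5  6
Maximum dp value is 6.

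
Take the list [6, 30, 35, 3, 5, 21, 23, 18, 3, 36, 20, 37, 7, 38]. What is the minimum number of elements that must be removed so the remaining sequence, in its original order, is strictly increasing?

7

Fewest deletions = n − (longest strictly increasing subsequence).
Patience tails:
6 → extends → [6]
30 → extends → [6, 30]
35 → extends → [6, 30, 35]
3 → replaces 6 → [3, 30, 35]
5 → replaces 30 → [3, 5, 35]
21 → replaces 35 → [3, 5, 21]
23 → extends → [3, 5, 21, 23]
18 → replaces 21 → [3, 5, 18, 23]
3 → already a tail → [3, 5, 18, 23]
36 → extends → [3, 5, 18, 23, 36]
20 → replaces 23 → [3, 5, 18, 20, 36]
37 → extends → [3, 5, 18, 20, 36, 37]
7 → replaces 18 → [3, 5, 7, 20, 36, 37]
38 → extends → [3, 5, 7, 20, 36, 37, 38]
Longest strictly increasing subsequence has length 7, so deletions = 14 − 7 = 7.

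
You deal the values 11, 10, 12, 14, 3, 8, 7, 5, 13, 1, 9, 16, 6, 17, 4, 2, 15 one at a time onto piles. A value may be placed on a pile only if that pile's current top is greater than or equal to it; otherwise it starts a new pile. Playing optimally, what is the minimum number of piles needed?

Place each on the leftmost legal pile:
11 → new pile 1 (tops now [11])
10 → pile 1 (tops now [10])
12 → new pile 2 (tops now [10, 12])
14 → new pile 3 (tops now [10, 12, 14])
3 → pile 1 (tops now [3, 12, 14])
8 → pile 2 (tops now [3, 8, 14])
7 → pile 2 (tops now [3, 7, 14])
5 → pile 2 (tops now [3, 5, 14])
13 → pile 3 (tops now [3, 5, 13])
1 → pile 1 (tops now [1, 5, 13])
9 → pile 3 (tops now [1, 5, 9])
16 → new pile 4 (tops now [1, 5, 9, 16])
6 → pile 3 (tops now [1, 5, 6, 16])
17 → new pile 5 (tops now [1, 5, 6, 16, 17])
4 → pile 2 (tops now [1, 4, 6, 16, 17])
2 → pile 2 (tops now [1, 2, 6, 16, 17])
15 → pile 4 (tops now [1, 2, 6, 15, 17])
Five piles.

5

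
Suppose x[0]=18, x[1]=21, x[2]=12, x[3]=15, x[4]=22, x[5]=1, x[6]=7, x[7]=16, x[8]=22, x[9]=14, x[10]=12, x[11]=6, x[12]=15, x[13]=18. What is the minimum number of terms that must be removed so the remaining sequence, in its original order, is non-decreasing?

9

Fewest deletions = n − (longest non-decreasing subsequence).
i:      0  1  2  3  4  5  6  7  8  9 10 11 12 13
x[i]:  18 21 12 15 22  1  7 16 22 14 12  6 15 18
dp:     1  2  1  2  3  1  2  3  4  3  3  2  4  5
max dp = 5, so deletions = 14 − 5 = 9.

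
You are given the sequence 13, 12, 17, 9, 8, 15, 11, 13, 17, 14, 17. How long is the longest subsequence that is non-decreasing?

5

Track the smallest tail for each achievable length (allowing ties):
13 → extends → [13]
12 → replaces 13 → [12]
17 → extends → [12, 17]
9 → replaces 12 → [9, 17]
8 → replaces 9 → [8, 17]
15 → replaces 17 → [8, 15]
11 → replaces 15 → [8, 11]
13 → extends → [8, 11, 13]
17 → extends → [8, 11, 13, 17]
14 → replaces 17 → [8, 11, 13, 14]
17 → extends → [8, 11, 13, 14, 17]
Five tails, so the longest non-decreasing subsequence has length 5 (e.g. 9, 11, 13, 17, 17).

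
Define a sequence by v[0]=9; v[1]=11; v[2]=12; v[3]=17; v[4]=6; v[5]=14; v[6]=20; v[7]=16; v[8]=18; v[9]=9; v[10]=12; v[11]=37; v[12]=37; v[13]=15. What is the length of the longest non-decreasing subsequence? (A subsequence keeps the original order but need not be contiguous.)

8

Track the smallest tail for each achievable length (allowing ties):
9 → extends → [9]
11 → extends → [9, 11]
12 → extends → [9, 11, 12]
17 → extends → [9, 11, 12, 17]
6 → replaces 9 → [6, 11, 12, 17]
14 → replaces 17 → [6, 11, 12, 14]
20 → extends → [6, 11, 12, 14, 20]
16 → replaces 20 → [6, 11, 12, 14, 16]
18 → extends → [6, 11, 12, 14, 16, 18]
9 → replaces 11 → [6, 9, 12, 14, 16, 18]
12 → replaces 14 → [6, 9, 12, 12, 16, 18]
37 → extends → [6, 9, 12, 12, 16, 18, 37]
37 → extends → [6, 9, 12, 12, 16, 18, 37, 37]
15 → replaces 16 → [6, 9, 12, 12, 15, 18, 37, 37]
Eight tails, so the longest non-decreasing subsequence has length 8 (e.g. 9, 11, 12, 14, 16, 18, 37, 37).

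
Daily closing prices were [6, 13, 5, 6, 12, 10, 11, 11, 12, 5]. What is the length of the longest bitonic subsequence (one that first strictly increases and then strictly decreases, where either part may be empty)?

6

inc[i] = longest strictly increasing subsequence ending at i; dec[i] = longest strictly decreasing subsequence starting at i:
i:      1  2  3  4  5  6  7  8  9 10
a[i]:   6 13  5  6 12 10 11 11 12  5
inc:    1  2  1  2  3  3  4  4  5  1
dec:    2  4  1  2  3  2  2  2  2  1
Best peak at i=9 (value 12): inc=5, dec=2, length 5+2−1 = 6.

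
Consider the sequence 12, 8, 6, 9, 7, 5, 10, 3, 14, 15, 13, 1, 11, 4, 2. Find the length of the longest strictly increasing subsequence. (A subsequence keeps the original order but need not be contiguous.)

5

Track the smallest tail for each achievable length (strict):
12 → extends → [12]
8 → replaces 12 → [8]
6 → replaces 8 → [6]
9 → extends → [6, 9]
7 → replaces 9 → [6, 7]
5 → replaces 6 → [5, 7]
10 → extends → [5, 7, 10]
3 → replaces 5 → [3, 7, 10]
14 → extends → [3, 7, 10, 14]
15 → extends → [3, 7, 10, 14, 15]
13 → replaces 14 → [3, 7, 10, 13, 15]
1 → replaces 3 → [1, 7, 10, 13, 15]
11 → replaces 13 → [1, 7, 10, 11, 15]
4 → replaces 7 → [1, 4, 10, 11, 15]
2 → replaces 4 → [1, 2, 10, 11, 15]
Five tails, so the longest strictly increasing subsequence has length 5 (e.g. 8, 9, 10, 14, 15).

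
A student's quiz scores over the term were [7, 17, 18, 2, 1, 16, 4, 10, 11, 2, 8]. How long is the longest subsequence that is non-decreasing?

Track the smallest tail for each achievable length (allowing ties):
7 → extends → [7]
17 → extends → [7, 17]
18 → extends → [7, 17, 18]
2 → replaces 7 → [2, 17, 18]
1 → replaces 2 → [1, 17, 18]
16 → replaces 17 → [1, 16, 18]
4 → replaces 16 → [1, 4, 18]
10 → replaces 18 → [1, 4, 10]
11 → extends → [1, 4, 10, 11]
2 → replaces 4 → [1, 2, 10, 11]
8 → replaces 10 → [1, 2, 8, 11]
Four tails, so the longest non-decreasing subsequence has length 4 (e.g. 2, 4, 10, 11).

4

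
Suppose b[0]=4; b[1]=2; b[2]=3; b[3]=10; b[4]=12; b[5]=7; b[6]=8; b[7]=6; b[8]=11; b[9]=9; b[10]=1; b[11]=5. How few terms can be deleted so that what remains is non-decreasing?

Fewest deletions = n − (longest non-decreasing subsequence).
Patience tails:
4 → extends → [4]
2 → replaces 4 → [2]
3 → extends → [2, 3]
10 → extends → [2, 3, 10]
12 → extends → [2, 3, 10, 12]
7 → replaces 10 → [2, 3, 7, 12]
8 → replaces 12 → [2, 3, 7, 8]
6 → replaces 7 → [2, 3, 6, 8]
11 → extends → [2, 3, 6, 8, 11]
9 → replaces 11 → [2, 3, 6, 8, 9]
1 → replaces 2 → [1, 3, 6, 8, 9]
5 → replaces 6 → [1, 3, 5, 8, 9]
Longest non-decreasing subsequence has length 5, so deletions = 12 − 5 = 7.

7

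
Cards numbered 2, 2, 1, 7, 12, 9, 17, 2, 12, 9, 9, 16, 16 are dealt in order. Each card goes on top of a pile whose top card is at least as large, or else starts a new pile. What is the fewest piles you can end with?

5

The minimum number of non-increasing subsequences covering a sequence equals the length of its longest strictly increasing subsequence.
LIS length is 5 (e.g. 2, 7, 9, 12, 16), so 5 piles are needed.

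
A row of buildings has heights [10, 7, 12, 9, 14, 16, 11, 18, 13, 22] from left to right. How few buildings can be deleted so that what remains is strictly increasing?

Fewest deletions = n − (longest strictly increasing subsequence).
Patience tails:
10 → extends → [10]
7 → replaces 10 → [7]
12 → extends → [7, 12]
9 → replaces 12 → [7, 9]
14 → extends → [7, 9, 14]
16 → extends → [7, 9, 14, 16]
11 → replaces 14 → [7, 9, 11, 16]
18 → extends → [7, 9, 11, 16, 18]
13 → replaces 16 → [7, 9, 11, 13, 18]
22 → extends → [7, 9, 11, 13, 18, 22]
Longest strictly increasing subsequence has length 6, so deletions = 10 − 6 = 4.

4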